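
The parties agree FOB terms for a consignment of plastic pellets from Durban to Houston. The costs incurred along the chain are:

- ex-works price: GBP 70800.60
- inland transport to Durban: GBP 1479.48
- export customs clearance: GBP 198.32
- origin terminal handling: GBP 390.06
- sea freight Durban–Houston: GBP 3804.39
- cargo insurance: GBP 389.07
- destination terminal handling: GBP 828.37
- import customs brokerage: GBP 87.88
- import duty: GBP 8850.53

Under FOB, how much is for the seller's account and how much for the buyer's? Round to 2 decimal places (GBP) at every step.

FOB: the seller bears costs until goods are on board at the origin port; the buyer bears freight, insurance and all costs thereafter.
Seller's account: goods 70800.60 + inland to port 1479.48 + export clearance 198.32 + origin terminal 390.06 = 72868.46
Buyer's account: freight 3804.39 + insurance 389.07 + destination terminal 828.37 + brokerage 87.88 + duty 8850.53 = 13960.24

Seller: GBP 72868.46; buyer: GBP 13960.24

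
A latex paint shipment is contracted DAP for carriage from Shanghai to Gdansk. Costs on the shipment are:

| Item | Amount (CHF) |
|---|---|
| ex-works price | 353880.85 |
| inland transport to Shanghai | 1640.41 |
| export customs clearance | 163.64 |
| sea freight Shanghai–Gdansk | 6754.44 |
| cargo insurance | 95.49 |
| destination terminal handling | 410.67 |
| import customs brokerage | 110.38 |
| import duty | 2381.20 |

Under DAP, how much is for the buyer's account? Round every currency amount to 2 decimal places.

Buyer's account: CHF 2491.58

DAP: the seller bears all costs to the named destination except import duty and clearance.
Seller's account: goods 353880.85 + inland to port 1640.41 + export clearance 163.64 + freight 6754.44 + insurance 95.49 + destination terminal 410.67 = 362945.50
Buyer's account: brokerage 110.38 + duty 2381.20 = 2491.58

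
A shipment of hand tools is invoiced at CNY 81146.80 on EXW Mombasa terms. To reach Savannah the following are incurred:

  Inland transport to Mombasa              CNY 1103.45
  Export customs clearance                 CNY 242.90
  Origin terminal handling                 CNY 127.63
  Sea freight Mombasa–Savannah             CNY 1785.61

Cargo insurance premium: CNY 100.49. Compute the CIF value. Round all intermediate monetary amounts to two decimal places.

CIF value: CNY 84506.88

CIF = EXW price + pre-shipment costs + freight + insurance
CIF = 81146.80 + 1103.45 + 242.90 + 127.63 + 1785.61 + 100.49 = 84506.88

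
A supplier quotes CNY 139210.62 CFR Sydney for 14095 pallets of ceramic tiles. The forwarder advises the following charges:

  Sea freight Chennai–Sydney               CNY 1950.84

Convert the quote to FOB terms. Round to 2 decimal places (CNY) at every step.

FOB price: CNY 137259.78

From CFR to FOB, the seller no longer bears: freight.
FOB price = 139210.62 − 1950.84 = 137259.78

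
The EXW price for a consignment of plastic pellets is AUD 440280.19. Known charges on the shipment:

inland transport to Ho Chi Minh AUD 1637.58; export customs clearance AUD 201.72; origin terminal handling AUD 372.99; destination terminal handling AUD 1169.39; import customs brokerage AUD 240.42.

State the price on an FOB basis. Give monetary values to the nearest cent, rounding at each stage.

FOB price: AUD 442492.48

Not relevant to the conversion: destination terminal, brokerage — on the buyer under both terms; not part of either seller's price.
From EXW to FOB, the seller additionally bears: inland to port, export clearance, origin terminal.
FOB price = 440280.19 + 1637.58 + 201.72 + 372.99 = 442492.48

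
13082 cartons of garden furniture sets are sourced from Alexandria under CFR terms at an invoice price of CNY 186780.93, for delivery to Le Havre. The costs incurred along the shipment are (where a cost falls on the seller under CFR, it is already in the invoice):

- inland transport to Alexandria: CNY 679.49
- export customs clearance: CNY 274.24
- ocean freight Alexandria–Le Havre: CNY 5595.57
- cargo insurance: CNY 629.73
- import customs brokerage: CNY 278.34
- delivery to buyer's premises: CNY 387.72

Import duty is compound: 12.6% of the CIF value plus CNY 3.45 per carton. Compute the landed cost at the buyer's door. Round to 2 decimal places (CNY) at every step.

Total landed cost: CNY 256823.36

CFR: the seller pays costs through ocean freight to the destination port, but not insurance.
Already in the invoice (seller's account under CFR): inland to port, export clearance, freight — exclude.
CIF value = CFR price + insurance = 186780.93 + 629.73 = 187410.66
Ad valorem component: 187410.66 × 12.6% = 23613.74
Specific component: 13082 × 3.45 = 45132.90
Import duty = 23613.74 + 45132.90 = 68746.64
Buyer bears: insurance 629.73 + brokerage 278.34 + delivery 387.72 + duty 68746.64 = 70042.43
Landed cost = invoice 186780.93 + 70042.43 = 256823.36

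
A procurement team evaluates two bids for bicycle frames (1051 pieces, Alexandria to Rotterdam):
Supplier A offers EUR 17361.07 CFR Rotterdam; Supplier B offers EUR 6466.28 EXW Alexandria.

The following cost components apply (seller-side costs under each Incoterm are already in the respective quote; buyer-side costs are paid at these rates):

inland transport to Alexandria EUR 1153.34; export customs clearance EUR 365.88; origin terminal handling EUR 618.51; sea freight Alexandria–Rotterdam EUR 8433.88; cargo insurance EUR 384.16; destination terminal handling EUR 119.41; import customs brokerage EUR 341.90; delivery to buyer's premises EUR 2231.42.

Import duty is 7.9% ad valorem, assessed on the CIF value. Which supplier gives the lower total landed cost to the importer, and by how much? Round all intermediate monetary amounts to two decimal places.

Supplier A (CFR):
CIF value = CFR price + insurance = 17361.07 + 384.16 = 17745.23
Import duty = 17745.23 × 7.9% = 1401.87
Buyer bears (A): 384.16 + 119.41 + 341.90 + 2231.42 = 3076.89
Landed cost (A) = invoice 17361.07 + 3076.89 + duty 1401.87 = 21839.83
Supplier B (EXW):
CIF value = EXW price + inland to port + export clearance + origin terminal + freight + insurance = 6466.28 + 1153.34 + 365.88 + 618.51 + 8433.88 + 384.16 = 17422.05
Import duty = 17422.05 × 7.9% = 1376.34
Buyer bears (B): 1153.34 + 365.88 + 618.51 + 8433.88 + 384.16 + 119.41 + 341.90 + 2231.42 = 13648.50
Landed cost (B) = invoice 6466.28 + 13648.50 + duty 1376.34 = 21491.12
Difference = |21839.83 − 21491.12| = 348.71

Supplier B is cheaper by EUR 348.71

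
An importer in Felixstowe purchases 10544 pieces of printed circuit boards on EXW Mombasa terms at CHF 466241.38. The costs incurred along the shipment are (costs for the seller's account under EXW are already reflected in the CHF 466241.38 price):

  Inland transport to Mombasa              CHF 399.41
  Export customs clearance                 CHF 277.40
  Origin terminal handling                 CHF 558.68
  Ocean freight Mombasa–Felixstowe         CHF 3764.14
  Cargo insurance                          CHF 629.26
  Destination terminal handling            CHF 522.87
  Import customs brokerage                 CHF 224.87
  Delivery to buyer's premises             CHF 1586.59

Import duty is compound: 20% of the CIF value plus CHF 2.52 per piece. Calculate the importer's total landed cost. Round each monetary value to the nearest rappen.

Total landed cost: CHF 595149.53

EXW: the seller makes goods available at their premises; the buyer bears all onward costs.
CIF value = EXW price + inland to port + export clearance + origin terminal + freight + insurance = 466241.38 + 399.41 + 277.40 + 558.68 + 3764.14 + 629.26 = 471870.27
Ad valorem component: 471870.27 × 20% = 94374.05
Specific component: 10544 × 2.52 = 26570.88
Import duty = 94374.05 + 26570.88 = 120944.93
Buyer bears: inland to port 399.41 + export clearance 277.40 + origin terminal 558.68 + freight 3764.14 + insurance 629.26 + destination terminal 522.87 + brokerage 224.87 + delivery 1586.59 + duty 120944.93 = 128908.15
Landed cost = invoice 466241.38 + 128908.15 = 595149.53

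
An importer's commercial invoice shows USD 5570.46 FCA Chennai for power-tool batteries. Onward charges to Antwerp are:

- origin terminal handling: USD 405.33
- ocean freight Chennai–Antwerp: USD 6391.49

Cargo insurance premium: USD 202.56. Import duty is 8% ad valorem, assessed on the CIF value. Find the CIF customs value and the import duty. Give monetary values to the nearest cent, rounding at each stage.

CIF value: USD 12569.84; import duty: USD 1005.59

CIF = FCA price + pre-shipment costs + freight + insurance
CIF = 5570.46 + 405.33 + 6391.49 + 202.56 = 12569.84
Import duty = 12569.84 × 8% = 1005.59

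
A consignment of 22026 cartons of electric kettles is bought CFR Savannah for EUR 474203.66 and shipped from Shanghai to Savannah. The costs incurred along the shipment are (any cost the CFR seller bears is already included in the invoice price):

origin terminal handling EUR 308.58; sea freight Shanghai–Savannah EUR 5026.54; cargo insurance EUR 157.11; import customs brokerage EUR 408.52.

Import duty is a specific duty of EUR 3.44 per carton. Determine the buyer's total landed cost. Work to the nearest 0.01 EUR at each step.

Total landed cost: EUR 550538.73

CFR: the seller pays costs through ocean freight to the destination port, but not insurance.
Already in the invoice (seller's account under CFR): origin terminal, freight — exclude.
CIF value = CFR price + insurance = 474203.66 + 157.11 = 474360.77
Import duty = 22026 × 3.44 = 75769.44
Buyer bears: insurance 157.11 + brokerage 408.52 + duty 75769.44 = 76335.07
Landed cost = invoice 474203.66 + 76335.07 = 550538.73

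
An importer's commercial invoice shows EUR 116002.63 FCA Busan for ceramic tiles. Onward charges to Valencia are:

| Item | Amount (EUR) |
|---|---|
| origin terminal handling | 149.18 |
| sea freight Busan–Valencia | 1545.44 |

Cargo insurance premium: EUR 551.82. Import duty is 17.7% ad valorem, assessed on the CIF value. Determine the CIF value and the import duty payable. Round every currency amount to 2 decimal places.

CIF value: EUR 118249.07; import duty: EUR 20930.09

CIF = FCA price + pre-shipment costs + freight + insurance
CIF = 116002.63 + 149.18 + 1545.44 + 551.82 = 118249.07
Import duty = 118249.07 × 17.7% = 20930.09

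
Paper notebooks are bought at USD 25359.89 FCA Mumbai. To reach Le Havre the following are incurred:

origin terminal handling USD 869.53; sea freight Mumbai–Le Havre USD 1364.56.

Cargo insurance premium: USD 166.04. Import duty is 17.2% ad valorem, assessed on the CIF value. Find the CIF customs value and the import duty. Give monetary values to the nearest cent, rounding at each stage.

CIF value: USD 27760.02; import duty: USD 4774.72

CIF = FCA price + pre-shipment costs + freight + insurance
CIF = 25359.89 + 869.53 + 1364.56 + 166.04 = 27760.02
Import duty = 27760.02 × 17.2% = 4774.72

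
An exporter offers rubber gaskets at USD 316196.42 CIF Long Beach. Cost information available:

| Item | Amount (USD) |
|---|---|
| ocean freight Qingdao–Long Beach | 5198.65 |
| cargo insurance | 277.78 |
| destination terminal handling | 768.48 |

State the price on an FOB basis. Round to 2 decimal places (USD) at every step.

Not relevant to the conversion: destination terminal — on the buyer under both terms; not part of either seller's price.
From CIF to FOB, the seller no longer bears: freight, insurance.
FOB price = 316196.42 − 5198.65 − 277.78 = 310719.99

FOB price: USD 310719.99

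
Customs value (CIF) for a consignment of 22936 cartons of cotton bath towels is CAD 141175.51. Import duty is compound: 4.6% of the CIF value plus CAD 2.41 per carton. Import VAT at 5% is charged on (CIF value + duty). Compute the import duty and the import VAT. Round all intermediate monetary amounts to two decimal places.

Import duty: CAD 61769.83; import VAT: CAD 10147.27

Ad valorem component: 141175.51 × 4.6% = 6494.07
Specific component: 22936 × 2.41 = 55275.76
Import duty = 6494.07 + 55275.76 = 61769.83
VAT base = CIF + duty = 141175.51 + 61769.83 = 202945.34
Import VAT = 202945.34 × 5% = 10147.27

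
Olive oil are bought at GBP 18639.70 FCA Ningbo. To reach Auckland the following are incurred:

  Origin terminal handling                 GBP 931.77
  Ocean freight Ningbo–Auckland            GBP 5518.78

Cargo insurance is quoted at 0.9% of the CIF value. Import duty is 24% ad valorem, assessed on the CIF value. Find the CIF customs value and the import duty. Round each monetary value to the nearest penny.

Let C be the CIF value. C = FCA price + pre-shipment costs + freight + 0.9% × C
C − 0.9% × C = 18639.70 + 931.77 + 5518.78
0.991 × C = 25090.25
C = 25090.25 / 0.991 = 25318.11
Insurance premium = 0.9% × 25318.11 = 227.86
Import duty = 25318.11 × 24% = 6076.35

CIF value: GBP 25318.11; import duty: GBP 6076.35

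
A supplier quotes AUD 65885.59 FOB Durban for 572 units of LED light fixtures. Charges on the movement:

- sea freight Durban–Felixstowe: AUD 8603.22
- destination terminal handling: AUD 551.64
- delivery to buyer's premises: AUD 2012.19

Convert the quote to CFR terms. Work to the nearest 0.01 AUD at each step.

Not relevant to the conversion: delivery, destination terminal — on the buyer under both terms; not part of either seller's price.
From FOB to CFR, the seller additionally bears: freight.
CFR price = 65885.59 + 8603.22 = 74488.81

CFR price: AUD 74488.81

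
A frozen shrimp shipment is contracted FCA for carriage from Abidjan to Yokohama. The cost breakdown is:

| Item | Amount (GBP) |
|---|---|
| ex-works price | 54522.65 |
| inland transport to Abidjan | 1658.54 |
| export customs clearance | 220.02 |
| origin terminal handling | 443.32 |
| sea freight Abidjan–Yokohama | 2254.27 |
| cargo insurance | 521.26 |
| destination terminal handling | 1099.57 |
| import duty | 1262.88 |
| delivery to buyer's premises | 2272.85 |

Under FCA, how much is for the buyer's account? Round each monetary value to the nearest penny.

FCA: the seller delivers export-cleared goods to the carrier; the buyer bears costs from that point.
Seller's account: goods 54522.65 + inland to port 1658.54 + export clearance 220.02 = 56401.21
Buyer's account: origin terminal 443.32 + freight 2254.27 + insurance 521.26 + destination terminal 1099.57 + duty 1262.88 + delivery 2272.85 = 7854.15

Buyer's account: GBP 7854.15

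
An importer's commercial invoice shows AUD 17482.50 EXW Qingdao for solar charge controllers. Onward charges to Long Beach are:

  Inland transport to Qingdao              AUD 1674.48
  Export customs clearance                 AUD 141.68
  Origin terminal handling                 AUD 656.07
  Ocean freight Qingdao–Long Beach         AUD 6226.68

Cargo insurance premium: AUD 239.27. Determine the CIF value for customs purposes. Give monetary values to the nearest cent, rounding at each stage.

CIF = EXW price + pre-shipment costs + freight + insurance
CIF = 17482.50 + 1674.48 + 141.68 + 656.07 + 6226.68 + 239.27 = 26420.68

CIF value: AUD 26420.68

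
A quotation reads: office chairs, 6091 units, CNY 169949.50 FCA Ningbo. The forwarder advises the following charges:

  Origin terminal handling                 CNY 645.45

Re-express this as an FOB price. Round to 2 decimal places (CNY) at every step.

FOB price: CNY 170594.95

From FCA to FOB, the seller additionally bears: origin terminal.
FOB price = 169949.50 + 645.45 = 170594.95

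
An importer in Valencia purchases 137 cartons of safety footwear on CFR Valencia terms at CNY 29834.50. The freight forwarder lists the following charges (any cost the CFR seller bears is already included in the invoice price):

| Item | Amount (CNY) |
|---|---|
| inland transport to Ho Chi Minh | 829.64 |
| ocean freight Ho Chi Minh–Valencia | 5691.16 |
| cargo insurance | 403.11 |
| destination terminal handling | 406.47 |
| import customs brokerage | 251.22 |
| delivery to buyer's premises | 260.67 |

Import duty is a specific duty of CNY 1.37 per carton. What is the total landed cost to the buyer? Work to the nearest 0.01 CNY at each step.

Total landed cost: CNY 31343.66

CFR: the seller pays costs through ocean freight to the destination port, but not insurance.
Already in the invoice (seller's account under CFR): inland to port, freight — exclude.
CIF value = CFR price + insurance = 29834.50 + 403.11 = 30237.61
Import duty = 137 × 1.37 = 187.69
Buyer bears: insurance 403.11 + destination terminal 406.47 + brokerage 251.22 + delivery 260.67 + duty 187.69 = 1509.16
Landed cost = invoice 29834.50 + 1509.16 = 31343.66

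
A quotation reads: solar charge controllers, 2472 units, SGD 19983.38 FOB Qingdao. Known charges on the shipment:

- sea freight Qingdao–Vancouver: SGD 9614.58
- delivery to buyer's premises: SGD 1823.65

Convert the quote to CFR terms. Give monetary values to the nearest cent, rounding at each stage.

Not relevant to the conversion: delivery — on the buyer under both terms; not part of either seller's price.
From FOB to CFR, the seller additionally bears: freight.
CFR price = 19983.38 + 9614.58 = 29597.96

CFR price: SGD 29597.96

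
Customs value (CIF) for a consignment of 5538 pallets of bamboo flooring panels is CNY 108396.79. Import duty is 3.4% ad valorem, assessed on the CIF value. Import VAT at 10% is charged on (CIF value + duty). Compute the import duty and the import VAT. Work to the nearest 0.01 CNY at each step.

Import duty: CNY 3685.49; import VAT: CNY 11208.23

Import duty = 108396.79 × 3.4% = 3685.49
VAT base = CIF + duty = 108396.79 + 3685.49 = 112082.28
Import VAT = 112082.28 × 10% = 11208.23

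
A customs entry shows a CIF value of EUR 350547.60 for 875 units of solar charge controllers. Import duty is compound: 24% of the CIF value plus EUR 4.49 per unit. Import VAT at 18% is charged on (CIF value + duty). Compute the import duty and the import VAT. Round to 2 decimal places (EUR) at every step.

Import duty: EUR 88060.17; import VAT: EUR 78949.40

Ad valorem component: 350547.60 × 24% = 84131.42
Specific component: 875 × 4.49 = 3928.75
Import duty = 84131.42 + 3928.75 = 88060.17
VAT base = CIF + duty = 350547.60 + 88060.17 = 438607.77
Import VAT = 438607.77 × 18% = 78949.40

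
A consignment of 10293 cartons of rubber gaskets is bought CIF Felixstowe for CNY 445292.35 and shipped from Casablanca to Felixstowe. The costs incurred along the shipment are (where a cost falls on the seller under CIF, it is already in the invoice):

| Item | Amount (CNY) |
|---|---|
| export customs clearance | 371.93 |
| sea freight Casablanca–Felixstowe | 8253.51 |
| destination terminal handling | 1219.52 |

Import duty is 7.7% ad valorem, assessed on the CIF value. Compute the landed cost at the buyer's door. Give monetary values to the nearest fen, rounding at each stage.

CIF: the seller pays costs through ocean freight and marine insurance to the destination port.
Already in the invoice (seller's account under CIF): export clearance, freight — exclude.
The CIF price already equals the CIF value: 445292.35
Import duty = 445292.35 × 7.7% = 34287.51
Buyer bears: destination terminal 1219.52 + duty 34287.51 = 35507.03
Landed cost = invoice 445292.35 + 35507.03 = 480799.38

Total landed cost: CNY 480799.38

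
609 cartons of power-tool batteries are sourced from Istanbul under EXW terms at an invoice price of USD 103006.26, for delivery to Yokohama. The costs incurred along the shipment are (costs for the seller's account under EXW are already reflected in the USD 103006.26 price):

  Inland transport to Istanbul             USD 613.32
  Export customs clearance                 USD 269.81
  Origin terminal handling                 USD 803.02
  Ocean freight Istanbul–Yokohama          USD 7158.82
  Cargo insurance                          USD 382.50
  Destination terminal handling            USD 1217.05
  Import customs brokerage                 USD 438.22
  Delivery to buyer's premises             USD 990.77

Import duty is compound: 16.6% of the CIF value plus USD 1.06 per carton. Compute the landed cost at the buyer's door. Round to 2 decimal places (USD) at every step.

EXW: the seller makes goods available at their premises; the buyer bears all onward costs.
CIF value = EXW price + inland to port + export clearance + origin terminal + freight + insurance = 103006.26 + 613.32 + 269.81 + 803.02 + 7158.82 + 382.50 = 112233.73
Ad valorem component: 112233.73 × 16.6% = 18630.80
Specific component: 609 × 1.06 = 645.54
Import duty = 18630.80 + 645.54 = 19276.34
Buyer bears: inland to port 613.32 + export clearance 269.81 + origin terminal 803.02 + freight 7158.82 + insurance 382.50 + destination terminal 1217.05 + brokerage 438.22 + delivery 990.77 + duty 19276.34 = 31149.85
Landed cost = invoice 103006.26 + 31149.85 = 134156.11

Total landed cost: USD 134156.11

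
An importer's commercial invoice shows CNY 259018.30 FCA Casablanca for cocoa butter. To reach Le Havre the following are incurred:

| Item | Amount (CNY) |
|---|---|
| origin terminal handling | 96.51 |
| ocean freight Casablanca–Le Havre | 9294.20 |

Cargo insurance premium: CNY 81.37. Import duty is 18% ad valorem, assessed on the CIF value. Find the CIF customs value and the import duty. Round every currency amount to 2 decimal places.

CIF = FCA price + pre-shipment costs + freight + insurance
CIF = 259018.30 + 96.51 + 9294.20 + 81.37 = 268490.38
Import duty = 268490.38 × 18% = 48328.27

CIF value: CNY 268490.38; import duty: CNY 48328.27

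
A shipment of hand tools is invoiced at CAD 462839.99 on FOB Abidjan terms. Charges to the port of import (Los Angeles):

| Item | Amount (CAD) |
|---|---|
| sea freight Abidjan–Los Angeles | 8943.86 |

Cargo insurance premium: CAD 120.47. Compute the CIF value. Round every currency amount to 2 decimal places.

CIF = FOB price + freight + insurance
CIF = 462839.99 + 8943.86 + 120.47 = 471904.32

CIF value: CAD 471904.32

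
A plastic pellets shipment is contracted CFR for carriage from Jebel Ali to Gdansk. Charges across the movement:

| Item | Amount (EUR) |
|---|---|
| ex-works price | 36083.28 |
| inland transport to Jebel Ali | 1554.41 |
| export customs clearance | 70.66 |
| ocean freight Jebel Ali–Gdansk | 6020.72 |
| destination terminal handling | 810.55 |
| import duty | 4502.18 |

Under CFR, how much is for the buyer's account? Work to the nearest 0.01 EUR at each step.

Buyer's account: EUR 5312.73

CFR: the seller pays costs through ocean freight to the destination port, but not insurance.
Seller's account: goods 36083.28 + inland to port 1554.41 + export clearance 70.66 + freight 6020.72 = 43729.07
Buyer's account: destination terminal 810.55 + duty 4502.18 = 5312.73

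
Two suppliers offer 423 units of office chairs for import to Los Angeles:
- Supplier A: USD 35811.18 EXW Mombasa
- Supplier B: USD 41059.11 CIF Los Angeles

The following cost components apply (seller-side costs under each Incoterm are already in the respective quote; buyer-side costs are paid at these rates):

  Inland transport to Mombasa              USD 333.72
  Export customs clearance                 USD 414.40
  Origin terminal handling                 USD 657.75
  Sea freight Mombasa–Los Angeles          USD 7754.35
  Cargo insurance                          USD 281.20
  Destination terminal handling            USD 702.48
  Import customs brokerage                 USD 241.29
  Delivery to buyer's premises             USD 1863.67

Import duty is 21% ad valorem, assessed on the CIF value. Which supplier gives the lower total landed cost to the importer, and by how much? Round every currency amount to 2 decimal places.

Supplier A (EXW):
CIF value = EXW price + inland to port + export clearance + origin terminal + freight + insurance = 35811.18 + 333.72 + 414.40 + 657.75 + 7754.35 + 281.20 = 45252.60
Import duty = 45252.60 × 21% = 9503.05
Buyer bears (A): 333.72 + 414.40 + 657.75 + 7754.35 + 281.20 + 702.48 + 241.29 + 1863.67 = 12248.86
Landed cost (A) = invoice 35811.18 + 12248.86 + duty 9503.05 = 57563.09
Supplier B (CIF):
The CIF price already equals the CIF value: 41059.11
Import duty = 41059.11 × 21% = 8622.41
Buyer bears (B): 702.48 + 241.29 + 1863.67 = 2807.44
Landed cost (B) = invoice 41059.11 + 2807.44 + duty 8622.41 = 52488.96
Difference = |57563.09 − 52488.96| = 5074.13

Supplier B is cheaper by USD 5074.13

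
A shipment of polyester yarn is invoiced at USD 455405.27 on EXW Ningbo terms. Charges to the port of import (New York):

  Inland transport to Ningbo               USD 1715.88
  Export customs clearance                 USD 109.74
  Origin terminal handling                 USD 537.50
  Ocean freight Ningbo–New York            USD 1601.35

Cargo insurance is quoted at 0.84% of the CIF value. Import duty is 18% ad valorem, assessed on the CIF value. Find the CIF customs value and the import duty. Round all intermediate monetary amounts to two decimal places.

CIF value: USD 463261.13; import duty: USD 83387.00

Let C be the CIF value. C = EXW price + pre-shipment costs + freight + 0.84% × C
C − 0.84% × C = 455405.27 + 1715.88 + 109.74 + 537.50 + 1601.35
0.9916 × C = 459369.74
C = 459369.74 / 0.9916 = 463261.13
Insurance premium = 0.84% × 463261.13 = 3891.39
Import duty = 463261.13 × 18% = 83387.00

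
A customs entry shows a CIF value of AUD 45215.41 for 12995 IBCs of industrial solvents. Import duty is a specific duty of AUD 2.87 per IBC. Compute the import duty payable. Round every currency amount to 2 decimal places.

Import duty: AUD 37295.65

Import duty = 12995 × 2.87 = 37295.65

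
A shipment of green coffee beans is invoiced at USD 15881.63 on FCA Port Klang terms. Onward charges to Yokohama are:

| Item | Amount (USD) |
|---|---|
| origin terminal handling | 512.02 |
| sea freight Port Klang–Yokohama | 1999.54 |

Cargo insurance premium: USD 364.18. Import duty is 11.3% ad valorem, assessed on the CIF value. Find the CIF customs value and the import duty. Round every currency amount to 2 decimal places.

CIF = FCA price + pre-shipment costs + freight + insurance
CIF = 15881.63 + 512.02 + 1999.54 + 364.18 = 18757.37
Import duty = 18757.37 × 11.3% = 2119.58

CIF value: USD 18757.37; import duty: USD 2119.58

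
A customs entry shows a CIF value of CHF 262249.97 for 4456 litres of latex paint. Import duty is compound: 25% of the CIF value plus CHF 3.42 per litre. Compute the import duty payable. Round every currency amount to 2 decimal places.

Ad valorem component: 262249.97 × 25% = 65562.49
Specific component: 4456 × 3.42 = 15239.52
Import duty = 65562.49 + 15239.52 = 80802.01

Import duty: CHF 80802.01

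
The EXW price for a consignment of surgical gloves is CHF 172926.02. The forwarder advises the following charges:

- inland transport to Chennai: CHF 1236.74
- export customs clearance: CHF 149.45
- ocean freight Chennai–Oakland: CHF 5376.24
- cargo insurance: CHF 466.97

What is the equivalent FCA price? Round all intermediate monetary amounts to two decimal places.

FCA price: CHF 174312.21

Not relevant to the conversion: insurance, freight — on the buyer under both terms; not part of either seller's price.
From EXW to FCA, the seller additionally bears: inland to port, export clearance.
FCA price = 172926.02 + 1236.74 + 149.45 = 174312.21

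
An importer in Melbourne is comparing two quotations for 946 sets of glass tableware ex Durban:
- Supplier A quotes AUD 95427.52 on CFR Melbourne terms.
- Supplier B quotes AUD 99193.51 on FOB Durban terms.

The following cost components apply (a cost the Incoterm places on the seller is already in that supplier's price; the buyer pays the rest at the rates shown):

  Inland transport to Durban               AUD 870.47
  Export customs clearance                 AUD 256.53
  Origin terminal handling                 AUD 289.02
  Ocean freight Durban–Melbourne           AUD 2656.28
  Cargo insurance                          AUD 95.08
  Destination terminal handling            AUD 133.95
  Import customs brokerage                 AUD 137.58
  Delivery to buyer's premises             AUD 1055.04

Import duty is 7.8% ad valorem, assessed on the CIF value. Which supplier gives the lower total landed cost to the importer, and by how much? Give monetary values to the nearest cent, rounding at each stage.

Supplier A is cheaper by AUD 6923.21

Supplier A (CFR):
CIF value = CFR price + insurance = 95427.52 + 95.08 = 95522.60
Import duty = 95522.60 × 7.8% = 7450.76
Buyer bears (A): 95.08 + 133.95 + 137.58 + 1055.04 = 1421.65
Landed cost (A) = invoice 95427.52 + 1421.65 + duty 7450.76 = 104299.93
Supplier B (FOB):
CIF value = FOB price + freight + insurance = 99193.51 + 2656.28 + 95.08 = 101944.87
Import duty = 101944.87 × 7.8% = 7951.70
Buyer bears (B): 2656.28 + 95.08 + 133.95 + 137.58 + 1055.04 = 4077.93
Landed cost (B) = invoice 99193.51 + 4077.93 + duty 7951.70 = 111223.14
Difference = |104299.93 − 111223.14| = 6923.21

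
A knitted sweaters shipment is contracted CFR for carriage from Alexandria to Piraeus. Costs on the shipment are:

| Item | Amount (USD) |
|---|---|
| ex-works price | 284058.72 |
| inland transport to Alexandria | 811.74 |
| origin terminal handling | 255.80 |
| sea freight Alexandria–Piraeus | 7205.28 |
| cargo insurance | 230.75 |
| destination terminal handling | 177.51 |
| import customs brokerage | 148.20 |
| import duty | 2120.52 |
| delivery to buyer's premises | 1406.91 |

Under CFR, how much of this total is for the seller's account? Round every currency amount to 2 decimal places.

CFR: the seller pays costs through ocean freight to the destination port, but not insurance.
Seller's account: goods 284058.72 + inland to port 811.74 + origin terminal 255.80 + freight 7205.28 = 292331.54
Buyer's account: insurance 230.75 + destination terminal 177.51 + brokerage 148.20 + duty 2120.52 + delivery 1406.91 = 4083.89

Seller's account: USD 292331.54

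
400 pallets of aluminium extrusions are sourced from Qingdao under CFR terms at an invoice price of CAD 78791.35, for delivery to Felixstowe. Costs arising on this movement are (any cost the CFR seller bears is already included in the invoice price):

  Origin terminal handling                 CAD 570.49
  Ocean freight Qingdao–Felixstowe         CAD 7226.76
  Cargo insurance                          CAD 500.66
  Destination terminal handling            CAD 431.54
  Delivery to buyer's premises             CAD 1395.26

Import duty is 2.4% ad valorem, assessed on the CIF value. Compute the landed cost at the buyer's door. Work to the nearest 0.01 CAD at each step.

Total landed cost: CAD 83021.82

CFR: the seller pays costs through ocean freight to the destination port, but not insurance.
Already in the invoice (seller's account under CFR): origin terminal, freight — exclude.
CIF value = CFR price + insurance = 78791.35 + 500.66 = 79292.01
Import duty = 79292.01 × 2.4% = 1903.01
Buyer bears: insurance 500.66 + destination terminal 431.54 + delivery 1395.26 + duty 1903.01 = 4230.47
Landed cost = invoice 78791.35 + 4230.47 = 83021.82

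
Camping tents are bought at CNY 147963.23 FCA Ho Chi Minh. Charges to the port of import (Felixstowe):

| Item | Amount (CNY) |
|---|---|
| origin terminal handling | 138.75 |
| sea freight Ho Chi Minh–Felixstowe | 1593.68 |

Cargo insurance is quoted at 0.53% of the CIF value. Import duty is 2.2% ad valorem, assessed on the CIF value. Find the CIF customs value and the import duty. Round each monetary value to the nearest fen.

CIF value: CNY 150493.27; import duty: CNY 3310.85

Let C be the CIF value. C = FCA price + pre-shipment costs + freight + 0.53% × C
C − 0.53% × C = 147963.23 + 138.75 + 1593.68
0.9947 × C = 149695.66
C = 149695.66 / 0.9947 = 150493.27
Insurance premium = 0.53% × 150493.27 = 797.61
Import duty = 150493.27 × 2.2% = 3310.85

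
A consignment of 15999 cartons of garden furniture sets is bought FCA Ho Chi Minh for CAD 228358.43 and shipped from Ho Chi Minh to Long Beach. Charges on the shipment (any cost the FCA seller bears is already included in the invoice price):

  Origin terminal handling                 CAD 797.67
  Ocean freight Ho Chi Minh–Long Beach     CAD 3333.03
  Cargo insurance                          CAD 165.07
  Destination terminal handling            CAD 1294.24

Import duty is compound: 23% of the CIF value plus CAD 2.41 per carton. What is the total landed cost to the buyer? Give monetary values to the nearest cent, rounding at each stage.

FCA: the seller delivers export-cleared goods to the carrier; the buyer bears costs from that point.
CIF value = FCA price + origin terminal + freight + insurance = 228358.43 + 797.67 + 3333.03 + 165.07 = 232654.20
Ad valorem component: 232654.20 × 23% = 53510.47
Specific component: 15999 × 2.41 = 38557.59
Import duty = 53510.47 + 38557.59 = 92068.06
Buyer bears: origin terminal 797.67 + freight 3333.03 + insurance 165.07 + destination terminal 1294.24 + duty 92068.06 = 97658.07
Landed cost = invoice 228358.43 + 97658.07 = 326016.50

Total landed cost: CAD 326016.50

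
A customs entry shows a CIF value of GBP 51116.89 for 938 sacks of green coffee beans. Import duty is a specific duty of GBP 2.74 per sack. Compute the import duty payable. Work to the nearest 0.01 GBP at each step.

Import duty: GBP 2570.12

Import duty = 938 × 2.74 = 2570.12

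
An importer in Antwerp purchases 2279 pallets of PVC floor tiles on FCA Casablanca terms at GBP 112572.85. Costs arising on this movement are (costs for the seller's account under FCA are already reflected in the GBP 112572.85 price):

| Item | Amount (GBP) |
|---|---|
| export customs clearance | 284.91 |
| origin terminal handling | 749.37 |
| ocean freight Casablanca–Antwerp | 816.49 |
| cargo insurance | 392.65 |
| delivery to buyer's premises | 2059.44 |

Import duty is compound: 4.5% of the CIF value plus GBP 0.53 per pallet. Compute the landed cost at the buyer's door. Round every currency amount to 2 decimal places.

Total landed cost: GBP 122952.58

FCA: the seller delivers export-cleared goods to the carrier; the buyer bears costs from that point.
Already in the invoice (seller's account under FCA): export clearance — exclude.
CIF value = FCA price + origin terminal + freight + insurance = 112572.85 + 749.37 + 816.49 + 392.65 = 114531.36
Ad valorem component: 114531.36 × 4.5% = 5153.91
Specific component: 2279 × 0.53 = 1207.87
Import duty = 5153.91 + 1207.87 = 6361.78
Buyer bears: origin terminal 749.37 + freight 816.49 + insurance 392.65 + delivery 2059.44 + duty 6361.78 = 10379.73
Landed cost = invoice 112572.85 + 10379.73 = 122952.58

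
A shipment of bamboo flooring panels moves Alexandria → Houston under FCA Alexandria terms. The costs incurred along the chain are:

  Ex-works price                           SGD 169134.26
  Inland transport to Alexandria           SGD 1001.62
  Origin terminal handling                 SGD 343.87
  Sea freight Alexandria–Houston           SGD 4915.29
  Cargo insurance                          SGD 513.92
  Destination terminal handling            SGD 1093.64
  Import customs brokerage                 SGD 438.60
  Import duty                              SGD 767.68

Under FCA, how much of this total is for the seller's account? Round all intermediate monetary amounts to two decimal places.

FCA: the seller delivers export-cleared goods to the carrier; the buyer bears costs from that point.
Seller's account: goods 169134.26 + inland to port 1001.62 = 170135.88
Buyer's account: origin terminal 343.87 + freight 4915.29 + insurance 513.92 + destination terminal 1093.64 + brokerage 438.60 + duty 767.68 = 8073.00

Seller's account: SGD 170135.88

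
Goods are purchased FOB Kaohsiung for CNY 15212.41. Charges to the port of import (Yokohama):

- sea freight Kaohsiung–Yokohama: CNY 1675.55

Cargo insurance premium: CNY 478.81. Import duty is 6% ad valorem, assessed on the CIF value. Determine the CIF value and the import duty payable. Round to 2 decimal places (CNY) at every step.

CIF value: CNY 17366.77; import duty: CNY 1042.01

CIF = FOB price + freight + insurance
CIF = 15212.41 + 1675.55 + 478.81 = 17366.77
Import duty = 17366.77 × 6% = 1042.01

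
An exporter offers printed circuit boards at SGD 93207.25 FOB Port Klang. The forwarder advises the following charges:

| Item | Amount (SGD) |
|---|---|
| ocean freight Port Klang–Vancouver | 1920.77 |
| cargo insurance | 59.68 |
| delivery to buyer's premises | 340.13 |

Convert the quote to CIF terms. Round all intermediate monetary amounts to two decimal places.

CIF price: SGD 95187.70

Not relevant to the conversion: delivery — on the buyer under both terms; not part of either seller's price.
From FOB to CIF, the seller additionally bears: freight, insurance.
CIF price = 93207.25 + 1920.77 + 59.68 = 95187.70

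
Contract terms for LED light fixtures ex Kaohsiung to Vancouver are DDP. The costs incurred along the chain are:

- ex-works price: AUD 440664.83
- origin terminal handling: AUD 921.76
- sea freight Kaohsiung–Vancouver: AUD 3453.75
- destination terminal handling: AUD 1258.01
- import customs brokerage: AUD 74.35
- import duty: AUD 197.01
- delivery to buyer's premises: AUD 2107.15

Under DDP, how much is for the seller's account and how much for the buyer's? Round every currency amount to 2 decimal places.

Seller: AUD 448676.86; buyer: AUD 0.00

DDP: the seller bears all costs including import duty.
Seller's account: goods 440664.83 + origin terminal 921.76 + freight 3453.75 + destination terminal 1258.01 + brokerage 74.35 + duty 197.01 + delivery 2107.15 = 448676.86
Buyer's account: 0.00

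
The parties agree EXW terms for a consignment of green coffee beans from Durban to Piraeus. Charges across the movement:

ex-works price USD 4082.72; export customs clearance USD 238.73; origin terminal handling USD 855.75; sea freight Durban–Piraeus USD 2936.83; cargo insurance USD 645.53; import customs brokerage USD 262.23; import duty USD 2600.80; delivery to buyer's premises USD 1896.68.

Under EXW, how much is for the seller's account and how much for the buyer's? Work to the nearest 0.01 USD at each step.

Seller: USD 4082.72; buyer: USD 9436.55

EXW: the seller makes goods available at their premises; the buyer bears all onward costs.
Seller's account: goods 4082.72 = 4082.72
Buyer's account: export clearance 238.73 + origin terminal 855.75 + freight 2936.83 + insurance 645.53 + brokerage 262.23 + duty 2600.80 + delivery 1896.68 = 9436.55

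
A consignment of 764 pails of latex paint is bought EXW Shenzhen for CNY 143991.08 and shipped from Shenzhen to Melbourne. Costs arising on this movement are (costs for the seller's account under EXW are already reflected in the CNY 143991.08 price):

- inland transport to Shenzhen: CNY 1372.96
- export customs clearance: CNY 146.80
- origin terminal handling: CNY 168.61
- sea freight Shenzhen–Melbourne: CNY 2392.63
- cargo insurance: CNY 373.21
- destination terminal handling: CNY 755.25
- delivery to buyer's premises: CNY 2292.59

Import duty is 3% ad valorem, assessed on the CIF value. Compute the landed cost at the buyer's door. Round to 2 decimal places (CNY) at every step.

EXW: the seller makes goods available at their premises; the buyer bears all onward costs.
CIF value = EXW price + inland to port + export clearance + origin terminal + freight + insurance = 143991.08 + 1372.96 + 146.80 + 168.61 + 2392.63 + 373.21 = 148445.29
Import duty = 148445.29 × 3% = 4453.36
Buyer bears: inland to port 1372.96 + export clearance 146.80 + origin terminal 168.61 + freight 2392.63 + insurance 373.21 + destination terminal 755.25 + delivery 2292.59 + duty 4453.36 = 11955.41
Landed cost = invoice 143991.08 + 11955.41 = 155946.49

Total landed cost: CNY 155946.49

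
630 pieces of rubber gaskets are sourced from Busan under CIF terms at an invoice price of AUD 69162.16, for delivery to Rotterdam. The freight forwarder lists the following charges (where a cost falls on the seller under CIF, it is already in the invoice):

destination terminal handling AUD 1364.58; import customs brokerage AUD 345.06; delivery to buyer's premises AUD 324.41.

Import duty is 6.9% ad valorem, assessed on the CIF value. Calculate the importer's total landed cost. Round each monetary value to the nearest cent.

Total landed cost: AUD 75968.40

CIF: the seller pays costs through ocean freight and marine insurance to the destination port.
The CIF price already equals the CIF value: 69162.16
Import duty = 69162.16 × 6.9% = 4772.19
Buyer bears: destination terminal 1364.58 + brokerage 345.06 + delivery 324.41 + duty 4772.19 = 6806.24
Landed cost = invoice 69162.16 + 6806.24 = 75968.40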